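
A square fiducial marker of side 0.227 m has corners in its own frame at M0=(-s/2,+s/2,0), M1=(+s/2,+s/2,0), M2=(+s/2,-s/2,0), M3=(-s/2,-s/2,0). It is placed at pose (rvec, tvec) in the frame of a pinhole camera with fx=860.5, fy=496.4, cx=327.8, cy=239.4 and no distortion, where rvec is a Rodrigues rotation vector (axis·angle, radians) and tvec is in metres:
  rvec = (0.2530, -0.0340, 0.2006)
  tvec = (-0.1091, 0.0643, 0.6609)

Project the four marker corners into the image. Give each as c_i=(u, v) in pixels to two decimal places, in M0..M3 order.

Intrinsics K: fx=860.5, fy=496.4, cx=327.8, cy=239.4
Marker side s = 0.227 m; corners in marker frame (Z=0):
  M0 = (-0.1135, +0.1135, 0)
  M1 = (+0.1135, +0.1135, 0)
  M2 = (+0.1135, -0.1135, 0)
  M3 = (-0.1135, -0.1135, 0)
rvec = (0.2530, -0.0340, 0.2006), |rvec| = θ = 0.32466 rad = 18.602°
Rodrigues: sinθ=0.31899, 1−cosθ=0.05224; R = I + sinθ·[k]× + (1−cosθ)·[k]×²:
    [+0.97948 -0.20136 -0.00825]
    [+0.19283 +0.94833 -0.25196]
    [+0.05856 +0.24520 +0.96770]
t = (-0.1091, 0.0643, 0.6609) m
M0: Pc = R·M0+t = (-0.24313, +0.15005, +0.68208); u = 860.5·(-0.24313)/0.68208 + 327.8 = 21.0789, v = 496.4·(+0.15005)/0.68208 + 239.4 = 348.6014
M1: Pc = R·M1+t = (-0.02078, +0.19382, +0.69538); u = 860.5·(-0.02078)/0.69538 + 327.8 = 302.0821, v = 496.4·(+0.19382)/0.69538 + 239.4 = 377.7613
M2: Pc = R·M2+t = (+0.02493, -0.02145, +0.63972); u = 860.5·(+0.02493)/0.63972 + 327.8 = 361.3279, v = 496.4·(-0.02145)/0.63972 + 239.4 = 222.7560
M3: Pc = R·M3+t = (-0.19742, -0.06522, +0.62642); u = 860.5·(-0.19742)/0.62642 + 327.8 = 56.6136, v = 496.4·(-0.06522)/0.62642 + 239.4 = 187.7158

c0=(21.08, 348.60) c1=(302.08, 377.76) c2=(361.33, 222.76) c3=(56.61, 187.72)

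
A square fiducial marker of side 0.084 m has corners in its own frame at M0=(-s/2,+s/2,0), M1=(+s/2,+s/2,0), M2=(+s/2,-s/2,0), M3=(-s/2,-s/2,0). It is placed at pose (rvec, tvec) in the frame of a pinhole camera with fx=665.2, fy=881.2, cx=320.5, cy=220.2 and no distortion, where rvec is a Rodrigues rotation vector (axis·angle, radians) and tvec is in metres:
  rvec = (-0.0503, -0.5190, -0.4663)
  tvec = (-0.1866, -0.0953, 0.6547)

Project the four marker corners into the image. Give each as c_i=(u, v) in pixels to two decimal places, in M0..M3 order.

Intrinsics K: fx=665.2, fy=881.2, cx=320.5, cy=220.2
Marker side s = 0.084 m; corners in marker frame (Z=0):
  M0 = (-0.0420, +0.0420, 0)
  M1 = (+0.0420, +0.0420, 0)
  M2 = (+0.0420, -0.0420, 0)
  M3 = (-0.0420, -0.0420, 0)
rvec = (-0.0503, -0.5190, -0.4663), |rvec| = θ = 0.69952 rad = 40.079°
Rodrigues: sinθ=0.64385, 1−cosθ=0.23485; R = I + sinθ·[k]× + (1−cosθ)·[k]×²:
    [+0.76637 +0.44172 -0.46644]
    [-0.41666 +0.89443 +0.16245]
    [+0.48895 +0.06985 +0.86951]
t = (-0.1866, -0.0953, 0.6547) m
M0: Pc = R·M0+t = (-0.20024, -0.04023, +0.63710); u = 665.2·(-0.20024)/0.63710 + 320.5 = 111.4325, v = 881.2·(-0.04023)/0.63710 + 220.2 = 164.5502
M1: Pc = R·M1+t = (-0.13586, -0.07523, +0.67817); u = 665.2·(-0.13586)/0.67817 + 320.5 = 187.2379, v = 881.2·(-0.07523)/0.67817 + 220.2 = 122.4428
M2: Pc = R·M2+t = (-0.17296, -0.15037, +0.67230); u = 665.2·(-0.17296)/0.67230 + 320.5 = 149.3623, v = 881.2·(-0.15037)/0.67230 + 220.2 = 23.1125
M3: Pc = R·M3+t = (-0.23734, -0.11537, +0.63123); u = 665.2·(-0.23734)/0.63123 + 320.5 = 70.3878, v = 881.2·(-0.11537)/0.63123 + 220.2 = 59.1482

c0=(111.43, 164.55) c1=(187.24, 122.44) c2=(149.36, 23.11) c3=(70.39, 59.15)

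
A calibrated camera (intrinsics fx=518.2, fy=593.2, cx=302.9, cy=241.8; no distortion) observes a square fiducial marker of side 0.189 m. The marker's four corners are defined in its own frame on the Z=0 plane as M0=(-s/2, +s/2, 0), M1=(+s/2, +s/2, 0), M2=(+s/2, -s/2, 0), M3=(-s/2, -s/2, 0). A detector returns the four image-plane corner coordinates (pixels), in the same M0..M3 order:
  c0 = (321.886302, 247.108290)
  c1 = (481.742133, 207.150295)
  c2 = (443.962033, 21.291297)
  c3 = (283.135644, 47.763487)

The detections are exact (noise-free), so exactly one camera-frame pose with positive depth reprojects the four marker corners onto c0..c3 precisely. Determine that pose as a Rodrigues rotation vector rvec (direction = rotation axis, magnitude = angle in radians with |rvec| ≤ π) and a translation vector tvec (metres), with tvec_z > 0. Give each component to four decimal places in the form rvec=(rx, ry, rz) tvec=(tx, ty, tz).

rvec=(-0.0528, -0.2016, -0.2140) tvec=(0.0899, -0.1068, 0.5654)

Intrinsics K: fx=518.2, fy=593.2, cx=302.9, cy=241.8
Marker side s = 0.189 m; corners in marker frame (Z=0):
  M0 = (-0.0945, +0.0945, 0)
  M1 = (+0.0945, +0.0945, 0)
  M2 = (+0.0945, -0.0945, 0)
  M3 = (-0.0945, -0.0945, 0)
Detected image corners:
  c0 = (321.886302, 247.108290) px
  c1 = (481.742133, 207.150295) px
  c2 = (443.962033, 21.291297) px
  c3 = (283.135644, 47.763487) px
Planar DLT: solve 8×8 A·h = b for H (H[2,2]=1):
  H  [+986.57719 +181.64978 +385.31959]
  H  [-128.31239 +1010.75485 +129.76872]
  H  [+0.36113 -0.05416 +1.00000]
B = K⁻¹H; ‖b₁‖=1.768617, ‖b₂‖=1.768617; λ = 2/(‖b₁‖+‖b₂‖) = 0.565414, sign → tz>0 ⇒ λ=+0.565414
r₁ = λ·B[:,0] = (+0.95711,-0.20553,+0.20419); r₂ = λ·B[:,1] = (+0.21610,+0.97589,-0.03062)
r₃ = r₁×r₂ = (-0.19297,+0.07343,+0.97845); SVD([r₁ r₂ r₃]) → R = UVᵀ:
  R  [+0.95711 +0.21610 -0.19297]
  R  [-0.20553 +0.97589 +0.07343]
  R  [+0.20419 -0.03062 +0.97845]
t = (+0.08993, -0.10678, +0.56541) m
tr R = 2.911456; θ = arccos((tr R − 1)/2) = 0.298673 rad = 17.113°
axis k = ((R−Rᵀ)₃₂, (R−Rᵀ)₁₃, (R−Rᵀ)₂₁) / (2 sinθ) = (-0.176811, -0.674865, -0.716447)
rvec = θ·k = (-0.052809, -0.201564, -0.213983)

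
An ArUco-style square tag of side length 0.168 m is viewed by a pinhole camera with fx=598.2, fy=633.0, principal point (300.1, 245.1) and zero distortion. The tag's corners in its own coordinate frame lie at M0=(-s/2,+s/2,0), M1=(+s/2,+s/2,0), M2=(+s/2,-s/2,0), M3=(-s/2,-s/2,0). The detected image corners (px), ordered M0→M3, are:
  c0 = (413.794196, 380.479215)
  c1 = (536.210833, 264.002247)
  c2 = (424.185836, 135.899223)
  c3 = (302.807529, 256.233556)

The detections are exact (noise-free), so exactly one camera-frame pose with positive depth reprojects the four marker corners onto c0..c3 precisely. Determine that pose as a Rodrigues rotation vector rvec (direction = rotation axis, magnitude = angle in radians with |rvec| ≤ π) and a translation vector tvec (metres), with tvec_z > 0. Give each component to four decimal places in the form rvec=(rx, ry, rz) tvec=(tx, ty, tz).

Intrinsics K: fx=598.2, fy=633.0, cx=300.1, cy=245.1
Marker side s = 0.168 m; corners in marker frame (Z=0):
  M0 = (-0.0840, +0.0840, 0)
  M1 = (+0.0840, +0.0840, 0)
  M2 = (+0.0840, -0.0840, 0)
  M3 = (-0.0840, -0.0840, 0)
Detected image corners:
  c0 = (413.794196, 380.479215) px
  c1 = (536.210833, 264.002247) px
  c2 = (424.185836, 135.899223) px
  c3 = (302.807529, 256.233556) px
Planar DLT: solve 8×8 A·h = b for H (H[2,2]=1):
  H  [+673.81014 +689.80752 +418.90892]
  H  [-736.74643 +767.06089 +260.09792]
  H  [-0.12352 +0.06229 +1.00000]
B = K⁻¹H; ‖b₁‖=1.634954, ‖b₂‖=1.634954; λ = 2/(‖b₁‖+‖b₂‖) = 0.611638, sign → tz>0 ⇒ λ=+0.611638
r₁ = λ·B[:,0] = (+0.72685,-0.68263,-0.07555); r₂ = λ·B[:,1] = (+0.68619,+0.72642,+0.03810)
r₃ = r₁×r₂ = (+0.02887,-0.07953,+0.99641); SVD([r₁ r₂ r₃]) → R = UVᵀ:
  R  [+0.72685 +0.68619 +0.02887]
  R  [-0.68263 +0.72642 -0.07953]
  R  [-0.07555 +0.03810 +0.99641]
t = (+0.12148, +0.01449, +0.61164) m
tr R = 2.449685; θ = arccos((tr R − 1)/2) = 0.759990 rad = 43.544°
axis k = ((R−Rᵀ)₃₂, (R−Rᵀ)₁₃, (R−Rᵀ)₂₁) / (2 sinθ) = (+0.085374, +0.075789, -0.993462)
rvec = θ·k = (+0.064884, +0.057599, -0.755022)

rvec=(0.0649, 0.0576, -0.7550) tvec=(0.1215, 0.0145, 0.6116)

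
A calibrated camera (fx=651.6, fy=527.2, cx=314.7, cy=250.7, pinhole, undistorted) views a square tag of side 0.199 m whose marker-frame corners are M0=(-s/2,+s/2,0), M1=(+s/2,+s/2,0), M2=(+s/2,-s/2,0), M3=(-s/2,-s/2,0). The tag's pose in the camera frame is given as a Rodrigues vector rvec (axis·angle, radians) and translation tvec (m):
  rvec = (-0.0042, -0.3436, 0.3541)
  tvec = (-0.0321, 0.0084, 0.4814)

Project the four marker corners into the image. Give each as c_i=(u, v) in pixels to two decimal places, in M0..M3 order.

Intrinsics K: fx=651.6, fy=527.2, cx=314.7, cy=250.7
Marker side s = 0.199 m; corners in marker frame (Z=0):
  M0 = (-0.0995, +0.0995, 0)
  M1 = (+0.0995, +0.0995, 0)
  M2 = (+0.0995, -0.0995, 0)
  M3 = (-0.0995, -0.0995, 0)
rvec = (-0.0042, -0.3436, 0.3541), |rvec| = θ = 0.49342 rad = 28.271°
Rodrigues: sinθ=0.47364, 1−cosθ=0.11928; R = I + sinθ·[k]× + (1−cosθ)·[k]×²:
    [+0.88073 -0.33920 -0.33055]
    [+0.34061 +0.93856 -0.05558]
    [+0.32910 -0.06364 +0.94215]
t = (-0.0321, 0.0084, 0.4814) m
M0: Pc = R·M0+t = (-0.15348, +0.06790, +0.44232); u = 651.6·(-0.15348)/0.44232 + 314.7 = 88.5999, v = 527.2·(+0.06790)/0.44232 + 250.7 = 331.6243
M1: Pc = R·M1+t = (+0.02178, +0.13568, +0.50781); u = 651.6·(+0.02178)/0.50781 + 314.7 = 342.6495, v = 527.2·(+0.13568)/0.50781 + 250.7 = 391.5575
M2: Pc = R·M2+t = (+0.08928, -0.05110, +0.52048); u = 651.6·(+0.08928)/0.52048 + 314.7 = 426.4751, v = 527.2·(-0.05110)/0.52048 + 250.7 = 198.9443
M3: Pc = R·M3+t = (-0.08598, -0.11888, +0.45499); u = 651.6·(-0.08598)/0.45499 + 314.7 = 191.5628, v = 527.2·(-0.11888)/0.45499 + 250.7 = 112.9548

c0=(88.60, 331.62) c1=(342.65, 391.56) c2=(426.48, 198.94) c3=(191.56, 112.95)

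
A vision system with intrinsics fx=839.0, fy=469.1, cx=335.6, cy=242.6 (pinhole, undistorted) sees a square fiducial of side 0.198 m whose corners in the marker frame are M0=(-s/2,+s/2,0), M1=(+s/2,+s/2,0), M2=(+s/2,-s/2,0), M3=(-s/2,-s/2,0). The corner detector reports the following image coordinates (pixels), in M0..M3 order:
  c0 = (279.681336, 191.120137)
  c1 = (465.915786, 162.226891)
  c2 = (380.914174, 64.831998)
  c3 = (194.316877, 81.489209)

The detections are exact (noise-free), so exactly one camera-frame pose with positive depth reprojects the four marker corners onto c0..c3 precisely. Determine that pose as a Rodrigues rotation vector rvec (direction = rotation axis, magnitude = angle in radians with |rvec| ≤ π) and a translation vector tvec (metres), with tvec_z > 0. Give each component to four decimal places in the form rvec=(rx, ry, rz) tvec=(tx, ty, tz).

Intrinsics K: fx=839.0, fy=469.1, cx=335.6, cy=242.6
Marker side s = 0.198 m; corners in marker frame (Z=0):
  M0 = (-0.0990, +0.0990, 0)
  M1 = (+0.0990, +0.0990, 0)
  M2 = (+0.0990, -0.0990, 0)
  M3 = (-0.0990, -0.0990, 0)
Detected image corners:
  c0 = (279.681336, 191.120137) px
  c1 = (465.915786, 162.226891) px
  c2 = (380.914174, 64.831998) px
  c3 = (194.316877, 81.489209) px
Planar DLT: solve 8×8 A·h = b for H (H[2,2]=1):
  H  [+1121.29216 +351.26505 +334.22331]
  H  [-46.28628 +491.27814 +123.07892]
  H  [+0.54443 -0.23895 +1.00000]
B = K⁻¹H; ‖b₁‖=1.300942, ‖b₂‖=1.300942; λ = 2/(‖b₁‖+‖b₂‖) = 0.768674, sign → tz>0 ⇒ λ=+0.768674
r₁ = λ·B[:,0] = (+0.85991,-0.29227,+0.41849); r₂ = λ·B[:,1] = (+0.39529,+0.90000,-0.18367)
r₃ = r₁×r₂ = (-0.32296,+0.32337,+0.88945); SVD([r₁ r₂ r₃]) → R = UVᵀ:
  R  [+0.85991 +0.39529 -0.32296]
  R  [-0.29227 +0.90000 +0.32337]
  R  [+0.41849 -0.18367 +0.88945]
t = (-0.00126, -0.19585, +0.76867) m
tr R = 2.649365; θ = arccos((tr R − 1)/2) = 0.601156 rad = 34.444°
axis k = ((R−Rᵀ)₃₂, (R−Rᵀ)₁₃, (R−Rᵀ)₂₁) / (2 sinθ) = (-0.448239, -0.655464, -0.607823)
rvec = θ·k = (-0.269461, -0.394036, -0.365396)

rvec=(-0.2695, -0.3940, -0.3654) tvec=(-0.0013, -0.1958, 0.7687)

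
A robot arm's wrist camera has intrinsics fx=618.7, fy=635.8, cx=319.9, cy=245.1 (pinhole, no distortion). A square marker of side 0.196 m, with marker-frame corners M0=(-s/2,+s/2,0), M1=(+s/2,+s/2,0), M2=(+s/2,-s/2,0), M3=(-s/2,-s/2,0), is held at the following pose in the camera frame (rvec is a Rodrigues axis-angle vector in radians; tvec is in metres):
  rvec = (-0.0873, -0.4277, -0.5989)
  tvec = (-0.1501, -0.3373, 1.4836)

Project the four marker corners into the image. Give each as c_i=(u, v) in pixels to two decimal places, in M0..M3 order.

c0=(248.27, 155.16) c1=(310.90, 116.91) c2=(265.90, 48.56) c3=(200.37, 83.17)

Intrinsics K: fx=618.7, fy=635.8, cx=319.9, cy=245.1
Marker side s = 0.196 m; corners in marker frame (Z=0):
  M0 = (-0.0980, +0.0980, 0)
  M1 = (+0.0980, +0.0980, 0)
  M2 = (+0.0980, -0.0980, 0)
  M3 = (-0.0980, -0.0980, 0)
rvec = (-0.0873, -0.4277, -0.5989), |rvec| = θ = 0.74110 rad = 42.462°
Rodrigues: sinθ=0.67510, 1−cosθ=0.26227; R = I + sinθ·[k]× + (1−cosθ)·[k]×²:
    [+0.74137 +0.56339 -0.36464]
    [-0.52773 +0.82508 +0.20184]
    [+0.41458 +0.04279 +0.90901]
t = (-0.1501, -0.3373, 1.4836) m
M0: Pc = R·M0+t = (-0.16754, -0.20472, +1.44717); u = 618.7·(-0.16754)/1.44717 + 319.9 = 248.2719, v = 635.8·(-0.20472)/1.44717 + 245.1 = 155.1561
M1: Pc = R·M1+t = (-0.02223, -0.30816, +1.52842); u = 618.7·(-0.02223)/1.52842 + 319.9 = 310.8999, v = 635.8·(-0.30816)/1.52842 + 245.1 = 116.9102
M2: Pc = R·M2+t = (-0.13266, -0.46988, +1.52003); u = 618.7·(-0.13266)/1.52003 + 319.9 = 265.9039, v = 635.8·(-0.46988)/1.52003 + 245.1 = 48.5605
M3: Pc = R·M3+t = (-0.27797, -0.36644, +1.43878); u = 618.7·(-0.27797)/1.43878 + 319.9 = 200.3695, v = 635.8·(-0.36644)/1.43878 + 245.1 = 83.1691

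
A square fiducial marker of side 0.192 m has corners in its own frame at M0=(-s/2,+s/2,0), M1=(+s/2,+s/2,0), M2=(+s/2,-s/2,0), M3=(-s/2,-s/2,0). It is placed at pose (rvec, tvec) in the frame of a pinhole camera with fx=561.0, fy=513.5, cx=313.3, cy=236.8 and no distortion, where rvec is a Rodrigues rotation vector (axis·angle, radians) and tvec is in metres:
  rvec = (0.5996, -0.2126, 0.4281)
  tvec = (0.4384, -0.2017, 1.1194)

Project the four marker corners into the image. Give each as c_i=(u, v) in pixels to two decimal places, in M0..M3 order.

c0=(466.15, 163.71) c1=(538.61, 194.29) c2=(602.02, 124.22) c3=(526.57, 86.76)

Intrinsics K: fx=561.0, fy=513.5, cx=313.3, cy=236.8
Marker side s = 0.192 m; corners in marker frame (Z=0):
  M0 = (-0.0960, +0.0960, 0)
  M1 = (+0.0960, +0.0960, 0)
  M2 = (+0.0960, -0.0960, 0)
  M3 = (-0.0960, -0.0960, 0)
rvec = (0.5996, -0.2126, 0.4281), |rvec| = θ = 0.76680 rad = 43.935°
Rodrigues: sinθ=0.69384, 1−cosθ=0.27987; R = I + sinθ·[k]× + (1−cosθ)·[k]×²:
    [+0.89125 -0.44804 -0.07019]
    [+0.32669 +0.74165 -0.58586]
    [+0.31455 +0.49922 +0.80736]
t = (0.4384, -0.2017, 1.1194) m
M0: Pc = R·M0+t = (+0.30983, -0.16186, +1.13713); u = 561.0·(+0.30983)/1.13713 + 313.3 = 466.1529, v = 513.5·(-0.16186)/1.13713 + 236.8 = 163.7061
M1: Pc = R·M1+t = (+0.48095, -0.09914, +1.19752); u = 561.0·(+0.48095)/1.19752 + 313.3 = 538.6088, v = 513.5·(-0.09914)/1.19752 + 236.8 = 194.2886
M2: Pc = R·M2+t = (+0.56697, -0.24154, +1.10167); u = 561.0·(+0.56697)/1.10167 + 313.3 = 602.0172, v = 513.5·(-0.24154)/1.10167 + 236.8 = 124.2177
M3: Pc = R·M3+t = (+0.39585, -0.30426, +1.04128); u = 561.0·(+0.39585)/1.04128 + 313.3 = 526.5692, v = 513.5·(-0.30426)/1.04128 + 236.8 = 86.7560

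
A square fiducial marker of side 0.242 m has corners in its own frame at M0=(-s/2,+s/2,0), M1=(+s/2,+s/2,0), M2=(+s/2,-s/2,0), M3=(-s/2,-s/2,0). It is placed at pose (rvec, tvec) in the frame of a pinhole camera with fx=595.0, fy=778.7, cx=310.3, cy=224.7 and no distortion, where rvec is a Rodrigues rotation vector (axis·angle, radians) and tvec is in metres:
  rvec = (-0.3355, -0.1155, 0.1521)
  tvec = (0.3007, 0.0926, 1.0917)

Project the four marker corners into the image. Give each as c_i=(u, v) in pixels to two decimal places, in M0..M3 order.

Intrinsics K: fx=595.0, fy=778.7, cx=310.3, cy=224.7
Marker side s = 0.242 m; corners in marker frame (Z=0):
  M0 = (-0.1210, +0.1210, 0)
  M1 = (+0.1210, +0.1210, 0)
  M2 = (+0.1210, -0.1210, 0)
  M3 = (-0.1210, -0.1210, 0)
rvec = (-0.3355, -0.1155, 0.1521), |rvec| = θ = 0.38605 rad = 22.119°
Rodrigues: sinθ=0.37653, 1−cosθ=0.07360; R = I + sinθ·[k]× + (1−cosθ)·[k]×²:
    [+0.98199 -0.12921 -0.13785]
    [+0.16749 +0.93299 +0.31855]
    [+0.08745 -0.33590 +0.93783]
t = (0.3007, 0.0926, 1.0917) m
M0: Pc = R·M0+t = (+0.16624, +0.18523, +1.04047); u = 595.0·(+0.16624)/1.04047 + 310.3 = 405.3677, v = 778.7·(+0.18523)/1.04047 + 224.7 = 363.3249
M1: Pc = R·M1+t = (+0.40389, +0.22576, +1.06164); u = 595.0·(+0.40389)/1.06164 + 310.3 = 536.6597, v = 778.7·(+0.22576)/1.06164 + 224.7 = 390.2909
M2: Pc = R·M2+t = (+0.43516, -0.00003, +1.14293); u = 595.0·(+0.43516)/1.14293 + 310.3 = 536.8392, v = 778.7·(-0.00003)/1.14293 + 224.7 = 224.6822
M3: Pc = R·M3+t = (+0.19751, -0.04056, +1.12176); u = 595.0·(+0.19751)/1.12176 + 310.3 = 415.0646, v = 778.7·(-0.04056)/1.12176 + 224.7 = 196.5458

c0=(405.37, 363.32) c1=(536.66, 390.29) c2=(536.84, 224.68) c3=(415.06, 196.55)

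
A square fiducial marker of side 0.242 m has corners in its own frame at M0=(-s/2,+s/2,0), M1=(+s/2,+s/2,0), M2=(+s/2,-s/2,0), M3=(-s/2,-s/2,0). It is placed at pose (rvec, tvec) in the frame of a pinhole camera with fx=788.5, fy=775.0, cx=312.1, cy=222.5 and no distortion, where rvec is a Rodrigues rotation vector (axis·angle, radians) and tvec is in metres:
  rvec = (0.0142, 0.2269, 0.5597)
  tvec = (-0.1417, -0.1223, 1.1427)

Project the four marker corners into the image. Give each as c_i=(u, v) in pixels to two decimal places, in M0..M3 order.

Intrinsics K: fx=788.5, fy=775.0, cx=312.1, cy=222.5
Marker side s = 0.242 m; corners in marker frame (Z=0):
  M0 = (-0.1210, +0.1210, 0)
  M1 = (+0.1210, +0.1210, 0)
  M2 = (+0.1210, -0.1210, 0)
  M3 = (-0.1210, -0.1210, 0)
rvec = (0.0142, 0.2269, 0.5597), |rvec| = θ = 0.60411 rad = 34.613°
Rodrigues: sinθ=0.56803, 1−cosθ=0.17699; R = I + sinθ·[k]× + (1−cosθ)·[k]×²:
    [+0.82311 -0.52471 +0.21720]
    [+0.52783 +0.84798 +0.04824]
    [-0.20949 +0.07494 +0.97493]
t = (-0.1417, -0.1223, 1.1427) m
M0: Pc = R·M0+t = (-0.30479, -0.08356, +1.17712); u = 788.5·(-0.30479)/1.17712 + 312.1 = 107.9372, v = 775.0·(-0.08356)/1.17712 + 222.5 = 167.4832
M1: Pc = R·M1+t = (-0.10559, +0.04417, +1.12642); u = 788.5·(-0.10559)/1.12642 + 312.1 = 238.1835, v = 775.0·(+0.04417)/1.12642 + 222.5 = 252.8920
M2: Pc = R·M2+t = (+0.02139, -0.16104, +1.10828); u = 788.5·(+0.02139)/1.10828 + 312.1 = 327.3150, v = 775.0·(-0.16104)/1.10828 + 222.5 = 109.8900
M3: Pc = R·M3+t = (-0.17781, -0.28877, +1.15898); u = 788.5·(-0.17781)/1.15898 + 312.1 = 191.1317, v = 775.0·(-0.28877)/1.15898 + 222.5 = 29.4000

c0=(107.94, 167.48) c1=(238.18, 252.89) c2=(327.32, 109.89) c3=(191.13, 29.40)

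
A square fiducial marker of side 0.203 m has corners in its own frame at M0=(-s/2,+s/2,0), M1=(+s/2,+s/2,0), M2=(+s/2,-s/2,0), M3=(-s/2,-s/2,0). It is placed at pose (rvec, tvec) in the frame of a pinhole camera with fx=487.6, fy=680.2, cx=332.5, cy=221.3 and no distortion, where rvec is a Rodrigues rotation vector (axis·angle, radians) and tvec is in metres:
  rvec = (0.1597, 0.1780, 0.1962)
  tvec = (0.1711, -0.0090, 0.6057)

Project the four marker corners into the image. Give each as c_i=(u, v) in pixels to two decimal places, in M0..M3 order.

c0=(374.40, 293.88) c1=(533.98, 344.87) c2=(577.44, 118.70) c3=(406.18, 76.85)

Intrinsics K: fx=487.6, fy=680.2, cx=332.5, cy=221.3
Marker side s = 0.203 m; corners in marker frame (Z=0):
  M0 = (-0.1015, +0.1015, 0)
  M1 = (+0.1015, +0.1015, 0)
  M2 = (+0.1015, -0.1015, 0)
  M3 = (-0.1015, -0.1015, 0)
rvec = (0.1597, 0.1780, 0.1962), |rvec| = θ = 0.30933 rad = 17.723°
Rodrigues: sinθ=0.30442, 1−cosθ=0.04746; R = I + sinθ·[k]× + (1−cosθ)·[k]×²:
    [+0.96519 -0.17899 +0.19072]
    [+0.20719 +0.96826 -0.13984]
    [-0.15963 +0.17449 +0.97163]
t = (0.1711, -0.0090, 0.6057) m
M0: Pc = R·M0+t = (+0.05497, +0.06825, +0.63961); u = 487.6·(+0.05497)/0.63961 + 332.5 = 374.4027, v = 680.2·(+0.06825)/0.63961 + 221.3 = 293.8792
M1: Pc = R·M1+t = (+0.25090, +0.11031, +0.60721); u = 487.6·(+0.25090)/0.60721 + 332.5 = 533.9775, v = 680.2·(+0.11031)/0.60721 + 221.3 = 344.8673
M2: Pc = R·M2+t = (+0.28723, -0.08625, +0.57179); u = 487.6·(+0.28723)/0.57179 + 332.5 = 577.4431, v = 680.2·(-0.08625)/0.57179 + 221.3 = 118.6984
M3: Pc = R·M3+t = (+0.09130, -0.12831, +0.60419); u = 487.6·(+0.09130)/0.60419 + 332.5 = 406.1819, v = 680.2·(-0.12831)/0.60419 + 221.3 = 76.8515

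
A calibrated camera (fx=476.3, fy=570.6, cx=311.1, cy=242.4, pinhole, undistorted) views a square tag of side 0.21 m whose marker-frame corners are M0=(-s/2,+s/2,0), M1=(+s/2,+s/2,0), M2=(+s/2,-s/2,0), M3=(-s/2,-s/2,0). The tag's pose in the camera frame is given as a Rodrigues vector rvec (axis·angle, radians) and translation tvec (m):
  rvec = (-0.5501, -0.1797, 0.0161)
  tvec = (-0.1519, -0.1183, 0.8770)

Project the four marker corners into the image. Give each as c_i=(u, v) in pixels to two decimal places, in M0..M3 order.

c0=(162.10, 217.30) c1=(285.51, 227.37) c2=(285.00, 121.44) c3=(176.35, 108.55)

Intrinsics K: fx=476.3, fy=570.6, cx=311.1, cy=242.4
Marker side s = 0.21 m; corners in marker frame (Z=0):
  M0 = (-0.1050, +0.1050, 0)
  M1 = (+0.1050, +0.1050, 0)
  M2 = (+0.1050, -0.1050, 0)
  M3 = (-0.1050, -0.1050, 0)
rvec = (-0.5501, -0.1797, 0.0161), |rvec| = θ = 0.57893 rad = 33.170°
Rodrigues: sinθ=0.54713, 1−cosθ=0.16295; R = I + sinθ·[k]× + (1−cosθ)·[k]×²:
    [+0.98417 +0.03285 -0.17413]
    [+0.06328 +0.85275 +0.51848]
    [+0.16552 -0.52129 +0.83717]
t = (-0.1519, -0.1183, 0.8770) m
M0: Pc = R·M0+t = (-0.25179, -0.03541, +0.80488); u = 476.3·(-0.25179)/0.80488 + 311.1 = 162.1006, v = 570.6·(-0.03541)/0.80488 + 242.4 = 217.3003
M1: Pc = R·M1+t = (-0.04511, -0.02212, +0.83964); u = 476.3·(-0.04511)/0.83964 + 311.1 = 285.5091, v = 570.6·(-0.02212)/0.83964 + 242.4 = 227.3696
M2: Pc = R·M2+t = (-0.05201, -0.20119, +0.94912); u = 476.3·(-0.05201)/0.94912 + 311.1 = 284.9992, v = 570.6·(-0.20119)/0.94912 + 242.4 = 121.4436
M3: Pc = R·M3+t = (-0.25869, -0.21448, +0.91436); u = 476.3·(-0.25869)/0.91436 + 311.1 = 176.3464, v = 570.6·(-0.21448)/0.91436 + 242.4 = 108.5529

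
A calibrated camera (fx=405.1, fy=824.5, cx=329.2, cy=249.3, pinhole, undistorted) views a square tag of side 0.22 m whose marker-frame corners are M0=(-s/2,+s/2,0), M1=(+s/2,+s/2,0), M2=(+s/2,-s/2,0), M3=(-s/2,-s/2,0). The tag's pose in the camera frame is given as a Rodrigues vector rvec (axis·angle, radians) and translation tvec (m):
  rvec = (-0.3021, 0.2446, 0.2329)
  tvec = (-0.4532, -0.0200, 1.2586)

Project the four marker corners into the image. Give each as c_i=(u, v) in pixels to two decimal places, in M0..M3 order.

c0=(140.77, 289.48) c1=(201.53, 320.01) c2=(225.94, 182.85) c3=(166.76, 159.87)

Intrinsics K: fx=405.1, fy=824.5, cx=329.2, cy=249.3
Marker side s = 0.22 m; corners in marker frame (Z=0):
  M0 = (-0.1100, +0.1100, 0)
  M1 = (+0.1100, +0.1100, 0)
  M2 = (+0.1100, -0.1100, 0)
  M3 = (-0.1100, -0.1100, 0)
rvec = (-0.3021, 0.2446, 0.2329), |rvec| = θ = 0.45314 rad = 25.963°
Rodrigues: sinθ=0.43779, 1−cosθ=0.10092; R = I + sinθ·[k]× + (1−cosθ)·[k]×²:
    [+0.94393 -0.26133 +0.20173]
    [+0.18869 +0.92848 +0.31987]
    [-0.27090 -0.26387 +0.92574]
t = (-0.4532, -0.0200, 1.2586) m
M0: Pc = R·M0+t = (-0.58578, +0.06138, +1.25937); u = 405.1·(-0.58578)/1.25937 + 329.2 = 140.7737, v = 824.5·(+0.06138)/1.25937 + 249.3 = 289.4830
M1: Pc = R·M1+t = (-0.37811, +0.10289, +1.19978); u = 405.1·(-0.37811)/1.19978 + 329.2 = 201.5313, v = 824.5·(+0.10289)/1.19978 + 249.3 = 320.0067
M2: Pc = R·M2+t = (-0.32062, -0.10138, +1.25783); u = 405.1·(-0.32062)/1.25783 + 329.2 = 225.9397, v = 824.5·(-0.10138)/1.25783 + 249.3 = 182.8478
M3: Pc = R·M3+t = (-0.52829, -0.14289, +1.31742); u = 405.1·(-0.52829)/1.31742 + 329.2 = 166.7551, v = 824.5·(-0.14289)/1.31742 + 249.3 = 159.8738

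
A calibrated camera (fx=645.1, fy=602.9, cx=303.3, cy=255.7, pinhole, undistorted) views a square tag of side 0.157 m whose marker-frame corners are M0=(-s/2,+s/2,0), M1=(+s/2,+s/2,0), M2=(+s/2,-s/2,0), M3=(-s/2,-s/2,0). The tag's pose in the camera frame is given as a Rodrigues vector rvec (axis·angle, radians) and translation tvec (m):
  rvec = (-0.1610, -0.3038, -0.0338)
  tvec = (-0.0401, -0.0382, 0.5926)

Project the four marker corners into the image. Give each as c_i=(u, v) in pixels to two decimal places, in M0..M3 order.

Intrinsics K: fx=645.1, fy=602.9, cx=303.3, cy=255.7
Marker side s = 0.157 m; corners in marker frame (Z=0):
  M0 = (-0.0785, +0.0785, 0)
  M1 = (+0.0785, +0.0785, 0)
  M2 = (+0.0785, -0.0785, 0)
  M3 = (-0.0785, -0.0785, 0)
rvec = (-0.1610, -0.3038, -0.0338), |rvec| = θ = 0.34548 rad = 19.795°
Rodrigues: sinθ=0.33865, 1−cosθ=0.05909; R = I + sinθ·[k]× + (1−cosθ)·[k]×²:
    [+0.95374 +0.05735 -0.29510]
    [-0.00892 +0.98660 +0.16290]
    [+0.30049 -0.15273 +0.94148]
t = (-0.0401, -0.0382, 0.5926) m
M0: Pc = R·M0+t = (-0.11047, +0.03995, +0.55702); u = 645.1·(-0.11047)/0.55702 + 303.3 = 175.3653, v = 602.9·(+0.03995)/0.55702 + 255.7 = 298.9386
M1: Pc = R·M1+t = (+0.03927, +0.03855, +0.60420); u = 645.1·(+0.03927)/0.60420 + 303.3 = 345.2290, v = 602.9·(+0.03855)/0.60420 + 255.7 = 294.1654
M2: Pc = R·M2+t = (+0.03027, -0.11635, +0.62818); u = 645.1·(+0.03027)/0.62818 + 303.3 = 334.3827, v = 602.9·(-0.11635)/0.62818 + 255.7 = 144.0335
M3: Pc = R·M3+t = (-0.11947, -0.11495, +0.58100); u = 645.1·(-0.11947)/0.58100 + 303.3 = 170.6489, v = 602.9·(-0.11495)/0.58100 + 255.7 = 136.4192

c0=(175.37, 298.94) c1=(345.23, 294.17) c2=(334.38, 144.03) c3=(170.65, 136.42)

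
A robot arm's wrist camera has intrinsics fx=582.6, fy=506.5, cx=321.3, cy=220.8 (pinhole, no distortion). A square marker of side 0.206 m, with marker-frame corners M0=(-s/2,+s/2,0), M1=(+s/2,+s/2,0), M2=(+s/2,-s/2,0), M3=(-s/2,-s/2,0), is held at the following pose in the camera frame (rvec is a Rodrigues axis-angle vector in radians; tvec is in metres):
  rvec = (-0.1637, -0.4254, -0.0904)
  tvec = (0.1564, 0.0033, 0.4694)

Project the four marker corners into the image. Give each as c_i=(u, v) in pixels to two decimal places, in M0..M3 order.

Intrinsics K: fx=582.6, fy=506.5, cx=321.3, cy=220.8
Marker side s = 0.206 m; corners in marker frame (Z=0):
  M0 = (-0.1030, +0.1030, 0)
  M1 = (+0.1030, +0.1030, 0)
  M2 = (+0.1030, -0.1030, 0)
  M3 = (-0.1030, -0.1030, 0)
rvec = (-0.1637, -0.4254, -0.0904), |rvec| = θ = 0.46469 rad = 26.625°
Rodrigues: sinθ=0.44814, 1−cosθ=0.10604; R = I + sinθ·[k]× + (1−cosθ)·[k]×²:
    [+0.90712 +0.12138 -0.40299]
    [-0.05298 +0.98283 +0.17676]
    [+0.41752 -0.13899 +0.89797]
t = (0.1564, 0.0033, 0.4694) m
M0: Pc = R·M0+t = (+0.07547, +0.10999, +0.41208); u = 582.6·(+0.07547)/0.41208 + 321.3 = 427.9978, v = 506.5·(+0.10999)/0.41208 + 220.8 = 355.9905
M1: Pc = R·M1+t = (+0.26234, +0.09907, +0.49809); u = 582.6·(+0.26234)/0.49809 + 321.3 = 628.1460, v = 506.5·(+0.09907)/0.49809 + 220.8 = 321.5468
M2: Pc = R·M2+t = (+0.23733, -0.10339, +0.52672); u = 582.6·(+0.23733)/0.52672 + 321.3 = 583.8099, v = 506.5·(-0.10339)/0.52672 + 220.8 = 121.3804
M3: Pc = R·M3+t = (+0.05046, -0.09247, +0.44071); u = 582.6·(+0.05046)/0.44071 + 321.3 = 388.0119, v = 506.5·(-0.09247)/0.44071 + 220.8 = 114.5218

c0=(428.00, 355.99) c1=(628.15, 321.55) c2=(583.81, 121.38) c3=(388.01, 114.52)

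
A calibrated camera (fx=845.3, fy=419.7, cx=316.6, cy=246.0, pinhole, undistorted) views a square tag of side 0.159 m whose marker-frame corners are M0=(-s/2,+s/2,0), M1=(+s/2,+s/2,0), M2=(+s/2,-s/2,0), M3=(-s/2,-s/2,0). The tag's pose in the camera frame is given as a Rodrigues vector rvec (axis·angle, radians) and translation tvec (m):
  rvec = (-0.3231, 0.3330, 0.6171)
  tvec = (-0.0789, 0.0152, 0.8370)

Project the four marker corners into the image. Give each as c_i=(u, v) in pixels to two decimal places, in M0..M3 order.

Intrinsics K: fx=845.3, fy=419.7, cx=316.6, cy=246.0
Marker side s = 0.159 m; corners in marker frame (Z=0):
  M0 = (-0.0795, +0.0795, 0)
  M1 = (+0.0795, +0.0795, 0)
  M2 = (+0.0795, -0.0795, 0)
  M3 = (-0.0795, -0.0795, 0)
rvec = (-0.3231, 0.3330, 0.6171), |rvec| = θ = 0.77207 rad = 44.236°
Rodrigues: sinθ=0.69762, 1−cosθ=0.28353; R = I + sinθ·[k]× + (1−cosθ)·[k]×²:
    [+0.76612 -0.60877 +0.20605]
    [+0.50642 +0.76921 +0.38969]
    [-0.39573 -0.19420 +0.89760]
t = (-0.0789, 0.0152, 0.8370) m
M0: Pc = R·M0+t = (-0.18820, +0.03609, +0.85302); u = 845.3·(-0.18820)/0.85302 + 316.6 = 130.0997, v = 419.7·(+0.03609)/0.85302 + 246.0 = 263.7579
M1: Pc = R·M1+t = (-0.06639, +0.11661, +0.79010); u = 845.3·(-0.06639)/0.79010 + 316.6 = 245.5712, v = 419.7·(+0.11661)/0.79010 + 246.0 = 307.9443
M2: Pc = R·M2+t = (+0.03040, -0.00569, +0.82098); u = 845.3·(+0.03040)/0.82098 + 316.6 = 347.9046, v = 419.7·(-0.00569)/0.82098 + 246.0 = 243.0901
M3: Pc = R·M3+t = (-0.09141, -0.08621, +0.88390); u = 845.3·(-0.09141)/0.88390 + 316.6 = 229.1823, v = 419.7·(-0.08621)/0.88390 + 246.0 = 205.0639

c0=(130.10, 263.76) c1=(245.57, 307.94) c2=(347.90, 243.09) c3=(229.18, 205.06)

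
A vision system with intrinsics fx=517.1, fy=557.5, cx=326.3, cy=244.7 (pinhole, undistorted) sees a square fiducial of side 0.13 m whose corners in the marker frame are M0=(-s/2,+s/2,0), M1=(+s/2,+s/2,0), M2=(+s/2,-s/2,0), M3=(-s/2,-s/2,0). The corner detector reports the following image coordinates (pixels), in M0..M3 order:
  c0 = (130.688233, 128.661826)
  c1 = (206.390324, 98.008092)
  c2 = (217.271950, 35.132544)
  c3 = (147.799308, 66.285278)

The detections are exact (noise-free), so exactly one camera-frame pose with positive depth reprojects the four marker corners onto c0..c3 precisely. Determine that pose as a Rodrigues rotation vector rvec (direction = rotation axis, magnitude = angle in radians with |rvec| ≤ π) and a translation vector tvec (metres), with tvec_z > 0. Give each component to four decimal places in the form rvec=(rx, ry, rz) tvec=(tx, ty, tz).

rvec=(-0.5924, 0.3965, -0.1287) tvec=(-0.2233, -0.2240, 0.7626)

Intrinsics K: fx=517.1, fy=557.5, cx=326.3, cy=244.7
Marker side s = 0.13 m; corners in marker frame (Z=0):
  M0 = (-0.0650, +0.0650, 0)
  M1 = (+0.0650, +0.0650, 0)
  M2 = (+0.0650, -0.0650, 0)
  M3 = (-0.0650, -0.0650, 0)
Detected image corners:
  c0 = (130.688233, 128.661826) px
  c1 = (206.390324, 98.008092) px
  c2 = (217.271950, 35.132544) px
  c3 = (147.799308, 66.285278) px
Planar DLT: solve 8×8 A·h = b for H (H[2,2]=1):
  H  [+482.12187 -238.69027 +174.86617]
  H  [-272.89461 +420.77329 +80.94003]
  H  [-0.42775 -0.74263 +1.00000]
B = K⁻¹H; ‖b₁‖=1.311292, ‖b₂‖=1.311292; λ = 2/(‖b₁‖+‖b₂‖) = 0.762607, sign → tz>0 ⇒ λ=+0.762607
r₁ = λ·B[:,0] = (+0.91686,-0.23012,-0.32620); r₂ = λ·B[:,1] = (+0.00535,+0.82416,-0.56634)
r₃ = r₁×r₂ = (+0.39917,+0.51751,+0.75687); SVD([r₁ r₂ r₃]) → R = UVᵀ:
  R  [+0.91686 +0.00535 +0.39917]
  R  [-0.23012 +0.82416 +0.51751]
  R  [-0.32620 -0.56634 +0.75687]
t = (-0.22333, -0.22401, +0.76261) m
tr R = 2.497890; θ = arccos((tr R − 1)/2) = 0.724328 rad = 41.501°
axis k = ((R−Rᵀ)₃₂, (R−Rᵀ)₁₃, (R−Rᵀ)₂₁) / (2 sinθ) = (-0.817832, +0.547340, -0.177678)
rvec = θ·k = (-0.592378, +0.396454, -0.128697)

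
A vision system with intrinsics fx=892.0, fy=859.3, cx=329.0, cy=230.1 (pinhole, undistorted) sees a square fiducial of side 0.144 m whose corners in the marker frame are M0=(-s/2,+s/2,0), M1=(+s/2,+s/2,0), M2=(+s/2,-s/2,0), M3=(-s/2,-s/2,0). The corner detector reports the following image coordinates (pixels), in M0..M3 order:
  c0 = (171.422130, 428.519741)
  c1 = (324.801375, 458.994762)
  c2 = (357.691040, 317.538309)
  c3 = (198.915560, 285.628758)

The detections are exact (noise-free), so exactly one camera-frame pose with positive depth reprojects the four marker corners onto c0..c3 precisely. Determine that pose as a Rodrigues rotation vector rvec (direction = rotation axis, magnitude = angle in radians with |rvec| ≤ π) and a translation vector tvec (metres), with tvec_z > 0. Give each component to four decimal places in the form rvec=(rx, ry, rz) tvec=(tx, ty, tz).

rvec=(0.1982, 0.0071, 0.2076) tvec=(-0.0596, 0.1350, 0.8064)

Intrinsics K: fx=892.0, fy=859.3, cx=329.0, cy=230.1
Marker side s = 0.144 m; corners in marker frame (Z=0):
  M0 = (-0.0720, +0.0720, 0)
  M1 = (+0.0720, +0.0720, 0)
  M2 = (+0.0720, -0.0720, 0)
  M3 = (-0.0720, -0.0720, 0)
Detected image corners:
  c0 = (171.422130, 428.519741) px
  c1 = (324.801375, 458.994762) px
  c2 = (357.691040, 317.538309) px
  c3 = (198.915560, 285.628758) px
Planar DLT: solve 8×8 A·h = b for H (H[2,2]=1):
  H  [+1087.93387 -145.64094 +263.03681]
  H  [+222.74376 +1077.99169 +373.93453]
  H  [+0.01668 +0.24333 +1.00000]
B = K⁻¹H; ‖b₁‖=1.240066, ‖b₂‖=1.240066; λ = 2/(‖b₁‖+‖b₂‖) = 0.806409, sign → tz>0 ⇒ λ=+0.806409
r₁ = λ·B[:,0] = (+0.97858,+0.20543,+0.01345); r₂ = λ·B[:,1] = (-0.20404,+0.95910,+0.19622)
r₃ = r₁×r₂ = (+0.02741,-0.19476,+0.98047); SVD([r₁ r₂ r₃]) → R = UVᵀ:
  R  [+0.97858 -0.20404 +0.02741]
  R  [+0.20543 +0.95910 -0.19476]
  R  [+0.01345 +0.19622 +0.98047]
t = (-0.05963, +0.13498, +0.80641) m
tr R = 2.918143; θ = arccos((tr R − 1)/2) = 0.287091 rad = 16.449°
axis k = ((R−Rᵀ)₃₂, (R−Rᵀ)₁₃, (R−Rᵀ)₂₁) / (2 sinθ) = (+0.690381, +0.024633, +0.723026)
rvec = θ·k = (+0.198202, +0.007072, +0.207574)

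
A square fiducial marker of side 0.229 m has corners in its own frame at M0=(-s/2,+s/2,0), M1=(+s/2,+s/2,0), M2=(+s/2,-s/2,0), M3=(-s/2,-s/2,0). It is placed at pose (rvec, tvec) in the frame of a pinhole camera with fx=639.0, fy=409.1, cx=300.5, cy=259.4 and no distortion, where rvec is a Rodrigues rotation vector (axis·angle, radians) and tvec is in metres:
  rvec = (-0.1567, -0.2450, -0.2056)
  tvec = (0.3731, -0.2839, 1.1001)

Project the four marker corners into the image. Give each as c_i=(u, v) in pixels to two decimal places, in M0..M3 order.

c0=(475.73, 200.40) c1=(591.16, 188.18) c2=(555.51, 110.83) c3=(441.29, 118.55)

Intrinsics K: fx=639.0, fy=409.1, cx=300.5, cy=259.4
Marker side s = 0.229 m; corners in marker frame (Z=0):
  M0 = (-0.1145, +0.1145, 0)
  M1 = (+0.1145, +0.1145, 0)
  M2 = (+0.1145, -0.1145, 0)
  M3 = (-0.1145, -0.1145, 0)
rvec = (-0.1567, -0.2450, -0.2056), |rvec| = θ = 0.35616 rad = 20.407°
Rodrigues: sinθ=0.34868, 1−cosθ=0.06276; R = I + sinθ·[k]× + (1−cosθ)·[k]×²:
    [+0.94939 +0.22027 -0.22391]
    [-0.18229 +0.96694 +0.17833]
    [+0.25579 -0.12849 +0.95816]
t = (0.3731, -0.2839, 1.1001) m
M0: Pc = R·M0+t = (+0.28962, -0.15231, +1.05610); u = 639.0·(+0.28962)/1.05610 + 300.5 = 475.7341, v = 409.1·(-0.15231)/1.05610 + 259.4 = 200.3985
M1: Pc = R·M1+t = (+0.50703, -0.19406, +1.11468); u = 639.0·(+0.50703)/1.11468 + 300.5 = 591.1583, v = 409.1·(-0.19406)/1.11468 + 259.4 = 188.1785
M2: Pc = R·M2+t = (+0.45658, -0.41549, +1.14410); u = 639.0·(+0.45658)/1.14410 + 300.5 = 555.5101, v = 409.1·(-0.41549)/1.14410 + 259.4 = 110.8330
M3: Pc = R·M3+t = (+0.23917, -0.37374, +1.08552); u = 639.0·(+0.23917)/1.08552 + 300.5 = 441.2909, v = 409.1·(-0.37374)/1.08552 + 259.4 = 118.5481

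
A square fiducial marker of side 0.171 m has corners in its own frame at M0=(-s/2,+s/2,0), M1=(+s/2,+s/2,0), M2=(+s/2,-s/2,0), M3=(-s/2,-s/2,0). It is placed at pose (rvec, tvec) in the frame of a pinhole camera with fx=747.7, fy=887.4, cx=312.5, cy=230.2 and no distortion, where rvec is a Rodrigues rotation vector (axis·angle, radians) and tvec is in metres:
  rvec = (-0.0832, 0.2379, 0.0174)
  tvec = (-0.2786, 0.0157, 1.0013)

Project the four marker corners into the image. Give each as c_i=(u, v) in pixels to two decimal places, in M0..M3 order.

Intrinsics K: fx=747.7, fy=887.4, cx=312.5, cy=230.2
Marker side s = 0.171 m; corners in marker frame (Z=0):
  M0 = (-0.0855, +0.0855, 0)
  M1 = (+0.0855, +0.0855, 0)
  M2 = (+0.0855, -0.0855, 0)
  M3 = (-0.0855, -0.0855, 0)
rvec = (-0.0832, 0.2379, 0.0174), |rvec| = θ = 0.25263 rad = 14.475°
Rodrigues: sinθ=0.24995, 1−cosθ=0.03174; R = I + sinθ·[k]× + (1−cosθ)·[k]×²:
    [+0.97170 -0.02706 +0.23466]
    [+0.00737 +0.99641 +0.08438]
    [-0.23610 -0.08026 +0.96841]
t = (-0.2786, 0.0157, 1.0013) m
M0: Pc = R·M0+t = (-0.36399, +0.10026, +1.01462); u = 747.7·(-0.36399)/1.01462 + 312.5 = 44.2644, v = 887.4·(+0.10026)/1.01462 + 230.2 = 317.8906
M1: Pc = R·M1+t = (-0.19783, +0.10152, +0.97425); u = 747.7·(-0.19783)/0.97425 + 312.5 = 160.6708, v = 887.4·(+0.10152)/0.97425 + 230.2 = 322.6726
M2: Pc = R·M2+t = (-0.19321, -0.06886, +0.98798); u = 747.7·(-0.19321)/0.98798 + 312.5 = 166.2818, v = 887.4·(-0.06886)/0.98798 + 230.2 = 168.3477
M3: Pc = R·M3+t = (-0.35937, -0.07012, +1.02835); u = 747.7·(-0.35937)/1.02835 + 312.5 = 51.2086, v = 887.4·(-0.07012)/1.02835 + 230.2 = 169.6882

c0=(44.26, 317.89) c1=(160.67, 322.67) c2=(166.28, 168.35) c3=(51.21, 169.69)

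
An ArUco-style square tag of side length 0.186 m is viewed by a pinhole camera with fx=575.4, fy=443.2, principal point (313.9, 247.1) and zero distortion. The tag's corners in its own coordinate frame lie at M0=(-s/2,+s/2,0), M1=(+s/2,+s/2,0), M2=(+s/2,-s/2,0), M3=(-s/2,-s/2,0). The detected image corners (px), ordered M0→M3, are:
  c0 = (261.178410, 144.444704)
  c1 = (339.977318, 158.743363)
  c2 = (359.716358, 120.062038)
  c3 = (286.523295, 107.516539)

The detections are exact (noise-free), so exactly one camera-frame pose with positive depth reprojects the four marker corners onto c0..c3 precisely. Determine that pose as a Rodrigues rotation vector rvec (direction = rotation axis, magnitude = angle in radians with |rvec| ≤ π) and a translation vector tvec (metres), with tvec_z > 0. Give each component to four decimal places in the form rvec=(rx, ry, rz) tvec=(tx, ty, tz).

Intrinsics K: fx=575.4, fy=443.2, cx=313.9, cy=247.1
Marker side s = 0.186 m; corners in marker frame (Z=0):
  M0 = (-0.0930, +0.0930, 0)
  M1 = (+0.0930, +0.0930, 0)
  M2 = (+0.0930, -0.0930, 0)
  M3 = (-0.0930, -0.0930, 0)
Detected image corners:
  c0 = (261.178410, 144.444704) px
  c1 = (339.977318, 158.743363) px
  c2 = (359.716358, 120.062038) px
  c3 = (286.523295, 107.516539) px
Planar DLT: solve 8×8 A·h = b for H (H[2,2]=1):
  H  [+377.36640 -254.08765 +311.94812]
  H  [+58.94737 +146.72032 +131.88202]
  H  [-0.09818 -0.42571 +1.00000]
B = K⁻¹H; ‖b₁‖=0.740356, ‖b₂‖=0.740356; λ = 2/(‖b₁‖+‖b₂‖) = 1.350702, sign → tz>0 ⇒ λ=+1.350702
r₁ = λ·B[:,0] = (+0.95818,+0.25359,-0.13261); r₂ = λ·B[:,1] = (-0.28276,+0.76773,-0.57501)
r₃ = r₁×r₂ = (-0.04400,+0.58846,+0.80733); SVD([r₁ r₂ r₃]) → R = UVᵀ:
  R  [+0.95818 -0.28276 -0.04400]
  R  [+0.25359 +0.76773 +0.58846]
  R  [-0.13261 -0.57501 +0.80733]
t = (-0.00458, -0.35114, +1.35070) m
tr R = 2.533243; θ = arccos((tr R − 1)/2) = 0.697233 rad = 39.949°
axis k = ((R−Rᵀ)₃₂, (R−Rᵀ)₁₃, (R−Rᵀ)₂₁) / (2 sinθ) = (-0.905983, +0.069001, +0.417653)
rvec = θ·k = (-0.631681, +0.048110, +0.291202)

rvec=(-0.6317, 0.0481, 0.2912) tvec=(-0.0046, -0.3511, 1.3507)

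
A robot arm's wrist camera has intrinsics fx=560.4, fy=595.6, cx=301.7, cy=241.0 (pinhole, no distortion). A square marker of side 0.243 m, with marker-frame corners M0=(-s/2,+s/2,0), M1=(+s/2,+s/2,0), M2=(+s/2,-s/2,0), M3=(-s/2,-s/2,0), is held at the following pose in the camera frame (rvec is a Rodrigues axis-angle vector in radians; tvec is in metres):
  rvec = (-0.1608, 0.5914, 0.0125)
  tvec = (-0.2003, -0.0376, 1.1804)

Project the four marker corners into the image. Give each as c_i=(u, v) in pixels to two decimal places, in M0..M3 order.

Intrinsics K: fx=560.4, fy=595.6, cx=301.7, cy=241.0
Marker side s = 0.243 m; corners in marker frame (Z=0):
  M0 = (-0.1215, +0.1215, 0)
  M1 = (+0.1215, +0.1215, 0)
  M2 = (+0.1215, -0.1215, 0)
  M3 = (-0.1215, -0.1215, 0)
rvec = (-0.1608, 0.5914, 0.0125), |rvec| = θ = 0.61300 rad = 35.122°
Rodrigues: sinθ=0.57532, 1−cosθ=0.18207; R = I + sinθ·[k]× + (1−cosθ)·[k]×²:
    [+0.83046 -0.05781 +0.55408]
    [-0.03435 +0.98740 +0.15450]
    [-0.55603 -0.14734 +0.81800]
t = (-0.2003, -0.0376, 1.1804) m
M0: Pc = R·M0+t = (-0.30822, +0.08654, +1.23006); u = 560.4·(-0.30822)/1.23006 + 301.7 = 161.2764, v = 595.6·(+0.08654)/1.23006 + 241.0 = 282.9040
M1: Pc = R·M1+t = (-0.10642, +0.07820, +1.09494); u = 560.4·(-0.10642)/1.09494 + 301.7 = 247.2315, v = 595.6·(+0.07820)/1.09494 + 241.0 = 283.5349
M2: Pc = R·M2+t = (-0.09238, -0.16174, +1.13074); u = 560.4·(-0.09238)/1.13074 + 301.7 = 255.9183, v = 595.6·(-0.16174)/1.13074 + 241.0 = 155.8054
M3: Pc = R·M3+t = (-0.29418, -0.15340, +1.26586); u = 560.4·(-0.29418)/1.26586 + 301.7 = 171.4670, v = 595.6·(-0.15340)/1.26586 + 241.0 = 168.8258

c0=(161.28, 282.90) c1=(247.23, 283.53) c2=(255.92, 155.81) c3=(171.47, 168.83)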